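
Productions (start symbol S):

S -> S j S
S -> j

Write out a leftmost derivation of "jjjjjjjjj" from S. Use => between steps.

S => SjS => jjS => jjSjS => jjSjSjS => jjSjSjSjS => jjjjSjSjS => jjjjjjSjS => jjjjjjjjS => jjjjjjjjj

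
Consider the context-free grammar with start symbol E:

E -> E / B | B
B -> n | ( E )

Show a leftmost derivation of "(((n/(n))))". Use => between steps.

E => B => (E) => (B) => ((E)) => ((B)) => (((E))) => (((E/B))) => (((B/B))) => (((n/B))) => (((n/(E)))) => (((n/(B)))) => (((n/(n))))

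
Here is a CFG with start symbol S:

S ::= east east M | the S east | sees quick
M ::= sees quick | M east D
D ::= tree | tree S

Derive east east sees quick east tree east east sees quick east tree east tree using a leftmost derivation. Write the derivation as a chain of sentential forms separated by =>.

S => east east M => east east M east D => east east M east D east D => east east M east D east D east D => east east sees quick east D east D east D => east east sees quick east tree S east D east D => east east sees quick east tree east east M east D east D => east east sees quick east tree east east sees quick east D east D => east east sees quick east tree east east sees quick east tree east D => east east sees quick east tree east east sees quick east tree east tree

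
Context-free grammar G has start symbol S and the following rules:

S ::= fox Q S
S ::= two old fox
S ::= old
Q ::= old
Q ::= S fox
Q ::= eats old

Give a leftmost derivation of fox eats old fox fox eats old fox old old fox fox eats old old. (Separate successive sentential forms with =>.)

S => fox Q S   [S ::= fox Q S]
fox Q S => fox eats old S   [Q ::= eats old]
fox eats old S => fox eats old fox Q S   [S ::= fox Q S]
fox eats old fox Q S => fox eats old fox S fox S   [Q ::= S fox]
fox eats old fox S fox S => fox eats old fox fox Q S fox S   [S ::= fox Q S]
fox eats old fox fox Q S fox S => fox eats old fox fox eats old S fox S   [Q ::= eats old]
fox eats old fox fox eats old S fox S => fox eats old fox fox eats old fox Q S fox S   [S ::= fox Q S]
fox eats old fox fox eats old fox Q S fox S => fox eats old fox fox eats old fox old S fox S   [Q ::= old]
fox eats old fox fox eats old fox old S fox S => fox eats old fox fox eats old fox old old fox S   [S ::= old]
fox eats old fox fox eats old fox old old fox S => fox eats old fox fox eats old fox old old fox fox Q S   [S ::= fox Q S]
fox eats old fox fox eats old fox old old fox fox Q S => fox eats old fox fox eats old fox old old fox fox eats old S   [Q ::= eats old]
fox eats old fox fox eats old fox old old fox fox eats old S => fox eats old fox fox eats old fox old old fox fox eats old old   [S ::= old]

S => fox Q S => fox eats old S => fox eats old fox Q S => fox eats old fox S fox S => fox eats old fox fox Q S fox S => fox eats old fox fox eats old S fox S => fox eats old fox fox eats old fox Q S fox S => fox eats old fox fox eats old fox old S fox S => fox eats old fox fox eats old fox old old fox S => fox eats old fox fox eats old fox old old fox fox Q S => fox eats old fox fox eats old fox old old fox fox eats old S => fox eats old fox fox eats old fox old old fox fox eats old old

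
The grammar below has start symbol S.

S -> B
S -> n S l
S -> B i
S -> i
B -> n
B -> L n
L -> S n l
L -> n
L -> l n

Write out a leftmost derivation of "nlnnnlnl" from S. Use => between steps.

S=>nSl=>nBl=>nLnl=>nSnlnl=>nBnlnl=>nLnnlnl=>nlnnnlnl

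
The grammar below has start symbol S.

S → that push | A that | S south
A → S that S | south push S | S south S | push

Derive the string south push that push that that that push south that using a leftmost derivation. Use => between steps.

S => A that => S that S that => A that that S that => south push S that that S that => south push that push that that S that => south push that push that that S south that => south push that push that that that push south that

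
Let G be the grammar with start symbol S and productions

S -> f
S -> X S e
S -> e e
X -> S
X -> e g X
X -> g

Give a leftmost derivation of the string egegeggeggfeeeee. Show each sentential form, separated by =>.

S => XSe => egXSe => egegXSe => egegSSe => egegXSeSe => egegegXSeSe => egegeggSeSe => egegeggXSeeSe => egegeggegXSeeSe => egegeggeggSeeSe => egegeggeggfeeSe => egegeggeggfeeeee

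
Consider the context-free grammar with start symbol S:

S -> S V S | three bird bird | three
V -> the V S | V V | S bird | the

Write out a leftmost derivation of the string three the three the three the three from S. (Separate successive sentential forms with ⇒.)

S ⇒ S V S   [S -> S V S]
S V S ⇒ S V S V S   [S -> S V S]
S V S V S ⇒ S V S V S V S   [S -> S V S]
S V S V S V S ⇒ three V S V S V S   [S -> three]
three V S V S V S ⇒ three the S V S V S   [V -> the]
three the S V S V S ⇒ three the three V S V S   [S -> three]
three the three V S V S ⇒ three the three the S V S   [V -> the]
three the three the S V S ⇒ three the three the three V S   [S -> three]
three the three the three V S ⇒ three the three the three the S   [V -> the]
three the three the three the S ⇒ three the three the three the three   [S -> three]

S ⇒ S V S ⇒ S V S V S ⇒ S V S V S V S ⇒ three V S V S V S ⇒ three the S V S V S ⇒ three the three V S V S ⇒ three the three the S V S ⇒ three the three the three V S ⇒ three the three the three the S ⇒ three the three the three the three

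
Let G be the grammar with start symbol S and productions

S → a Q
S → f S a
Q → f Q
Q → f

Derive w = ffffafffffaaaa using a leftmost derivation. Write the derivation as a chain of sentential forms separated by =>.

S=>fSa=>ffSaa=>fffSaaa=>ffffSaaaa=>ffffaQaaaa=>ffffafQaaaa=>ffffaffQaaaa=>ffffafffQaaaa=>ffffaffffQaaaa=>ffffafffffaaaa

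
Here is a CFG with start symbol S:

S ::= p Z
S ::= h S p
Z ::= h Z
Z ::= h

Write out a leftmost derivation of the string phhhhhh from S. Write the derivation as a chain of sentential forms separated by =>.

S=>pZ=>phZ=>phhZ=>phhhZ=>phhhhZ=>phhhhhZ=>phhhhhh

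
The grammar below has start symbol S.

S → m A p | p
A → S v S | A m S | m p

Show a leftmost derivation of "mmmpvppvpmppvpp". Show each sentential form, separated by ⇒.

S ⇒ mAp ⇒ mSvSp ⇒ mmApvSp ⇒ mmAmSpvSp ⇒ mmSvSmSpvSp ⇒ mmmApvSmSpvSp ⇒ mmmSvSpvSmSpvSp ⇒ mmmpvSpvSmSpvSp ⇒ mmmpvppvSmSpvSp ⇒ mmmpvppvpmSpvSp ⇒ mmmpvppvpmppvSp ⇒ mmmpvppvpmppvpp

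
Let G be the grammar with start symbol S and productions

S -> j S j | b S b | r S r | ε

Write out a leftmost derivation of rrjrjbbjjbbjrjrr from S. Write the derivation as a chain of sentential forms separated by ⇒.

S ⇒ rSr ⇒ rrSrr ⇒ rrjSjrr ⇒ rrjrSrjrr ⇒ rrjrjSjrjrr ⇒ rrjrjbSbjrjrr ⇒ rrjrjbbSbbjrjrr ⇒ rrjrjbbjSjbbjrjrr ⇒ rrjrjbbjjbbjrjrr

S ⇒ rSr   [S -> r S r]
rSr ⇒ rrSrr   [S -> r S r]
rrSrr ⇒ rrjSjrr   [S -> j S j]
rrjSjrr ⇒ rrjrSrjrr   [S -> r S r]
rrjrSrjrr ⇒ rrjrjSjrjrr   [S -> j S j]
rrjrjSjrjrr ⇒ rrjrjbSbjrjrr   [S -> b S b]
rrjrjbSbjrjrr ⇒ rrjrjbbSbbjrjrr   [S -> b S b]
rrjrjbbSbbjrjrr ⇒ rrjrjbbjSjbbjrjrr   [S -> j S j]
rrjrjbbjSjbbjrjrr ⇒ rrjrjbbjjbbjrjrr   [S -> ε]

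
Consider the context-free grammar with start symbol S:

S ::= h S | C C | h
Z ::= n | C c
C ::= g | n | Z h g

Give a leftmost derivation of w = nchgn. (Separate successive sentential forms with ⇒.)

S ⇒ CC ⇒ ZhgC ⇒ CchgC ⇒ nchgC ⇒ nchgn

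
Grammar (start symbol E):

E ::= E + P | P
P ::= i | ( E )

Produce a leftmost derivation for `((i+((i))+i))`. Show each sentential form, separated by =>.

E => P => (E) => (P) => ((E)) => ((E+P)) => ((E+P+P)) => ((P+P+P)) => ((i+P+P)) => ((i+(E)+P)) => ((i+(P)+P)) => ((i+((E))+P)) => ((i+((P))+P)) => ((i+((i))+P)) => ((i+((i))+i))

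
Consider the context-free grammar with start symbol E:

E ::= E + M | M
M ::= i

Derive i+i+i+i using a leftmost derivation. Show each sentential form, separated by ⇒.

E⇒E+M⇒E+M+M⇒E+M+M+M⇒M+M+M+M⇒i+M+M+M⇒i+i+M+M⇒i+i+i+M⇒i+i+i+i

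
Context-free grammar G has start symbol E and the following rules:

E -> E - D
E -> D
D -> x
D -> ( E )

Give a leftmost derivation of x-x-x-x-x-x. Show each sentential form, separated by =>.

E=>E-D=>E-D-D=>E-D-D-D=>E-D-D-D-D=>E-D-D-D-D-D=>D-D-D-D-D-D=>x-D-D-D-D-D=>x-x-D-D-D-D=>x-x-x-D-D-D=>x-x-x-x-D-D=>x-x-x-x-x-D=>x-x-x-x-x-x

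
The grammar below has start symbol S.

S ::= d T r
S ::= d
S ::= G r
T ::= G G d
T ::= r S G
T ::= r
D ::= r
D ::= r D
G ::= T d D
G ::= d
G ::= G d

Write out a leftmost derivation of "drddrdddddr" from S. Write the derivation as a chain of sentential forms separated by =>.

S=>dTr=>drSGr=>drGrGr=>drGdrGr=>drddrGr=>drddrGdr=>drddrGddr=>drddrGdddr=>drddrGddddr=>drddrdddddr

S => dTr   [S ::= d T r]
dTr => drSGr   [T ::= r S G]
drSGr => drGrGr   [S ::= G r]
drGrGr => drGdrGr   [G ::= G d]
drGdrGr => drddrGr   [G ::= d]
drddrGr => drddrGdr   [G ::= G d]
drddrGdr => drddrGddr   [G ::= G d]
drddrGddr => drddrGdddr   [G ::= G d]
drddrGdddr => drddrGddddr   [G ::= G d]
drddrGddddr => drddrdddddr   [G ::= d]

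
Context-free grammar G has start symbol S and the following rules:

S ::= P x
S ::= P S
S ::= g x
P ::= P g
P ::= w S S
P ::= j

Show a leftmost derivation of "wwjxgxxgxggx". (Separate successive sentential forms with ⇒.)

S ⇒ PS ⇒ PgS ⇒ wSSgS ⇒ wPxSgS ⇒ wwSSxSgS ⇒ wwPxSxSgS ⇒ wwjxSxSgS ⇒ wwjxgxxSgS ⇒ wwjxgxxgxgS ⇒ wwjxgxxgxggx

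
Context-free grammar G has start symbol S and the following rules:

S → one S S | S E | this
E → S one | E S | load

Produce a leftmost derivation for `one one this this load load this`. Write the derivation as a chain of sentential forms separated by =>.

S => one S S => one S E S => one S E E S => one one S S E E S => one one this S E E S => one one this this E E S => one one this this load E S => one one this this load load S => one one this this load load this

S => one S S   [S → one S S]
one S S => one S E S   [S → S E]
one S E S => one S E E S   [S → S E]
one S E E S => one one S S E E S   [S → one S S]
one one S S E E S => one one this S E E S   [S → this]
one one this S E E S => one one this this E E S   [S → this]
one one this this E E S => one one this this load E S   [E → load]
one one this this load E S => one one this this load load S   [E → load]
one one this this load load S => one one this this load load this   [S → this]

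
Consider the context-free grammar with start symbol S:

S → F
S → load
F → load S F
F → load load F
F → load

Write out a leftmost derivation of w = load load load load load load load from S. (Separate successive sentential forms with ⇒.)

S ⇒ F   [S → F]
F ⇒ load S F   [F → load S F]
load S F ⇒ load F F   [S → F]
load F F ⇒ load load S F F   [F → load S F]
load load S F F ⇒ load load F F F   [S → F]
load load F F F ⇒ load load load S F F F   [F → load S F]
load load load S F F F ⇒ load load load load F F F   [S → load]
load load load load F F F ⇒ load load load load load F F   [F → load]
load load load load load F F ⇒ load load load load load load F   [F → load]
load load load load load load F ⇒ load load load load load load load   [F → load]

S ⇒ F ⇒ load S F ⇒ load F F ⇒ load load S F F ⇒ load load F F F ⇒ load load load S F F F ⇒ load load load load F F F ⇒ load load load load load F F ⇒ load load load load load load F ⇒ load load load load load load load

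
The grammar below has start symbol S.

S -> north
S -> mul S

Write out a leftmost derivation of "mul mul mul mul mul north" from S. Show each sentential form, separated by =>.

S => mul S => mul mul S => mul mul mul S => mul mul mul mul S => mul mul mul mul mul S => mul mul mul mul mul north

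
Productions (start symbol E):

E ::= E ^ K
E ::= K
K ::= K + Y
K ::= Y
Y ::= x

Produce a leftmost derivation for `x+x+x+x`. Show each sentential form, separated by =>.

E => K   [E ::= K]
K => K+Y   [K ::= K + Y]
K+Y => K+Y+Y   [K ::= K + Y]
K+Y+Y => K+Y+Y+Y   [K ::= K + Y]
K+Y+Y+Y => Y+Y+Y+Y   [K ::= Y]
Y+Y+Y+Y => x+Y+Y+Y   [Y ::= x]
x+Y+Y+Y => x+x+Y+Y   [Y ::= x]
x+x+Y+Y => x+x+x+Y   [Y ::= x]
x+x+x+Y => x+x+x+x   [Y ::= x]

E => K => K+Y => K+Y+Y => K+Y+Y+Y => Y+Y+Y+Y => x+Y+Y+Y => x+x+Y+Y => x+x+x+Y => x+x+x+x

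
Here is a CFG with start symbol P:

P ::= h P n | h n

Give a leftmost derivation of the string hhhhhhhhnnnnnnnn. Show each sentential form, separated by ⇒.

P ⇒ hPn   [P ::= h P n]
hPn ⇒ hhPnn   [P ::= h P n]
hhPnn ⇒ hhhPnnn   [P ::= h P n]
hhhPnnn ⇒ hhhhPnnnn   [P ::= h P n]
hhhhPnnnn ⇒ hhhhhPnnnnn   [P ::= h P n]
hhhhhPnnnnn ⇒ hhhhhhPnnnnnn   [P ::= h P n]
hhhhhhPnnnnnn ⇒ hhhhhhhPnnnnnnn   [P ::= h P n]
hhhhhhhPnnnnnnn ⇒ hhhhhhhhnnnnnnnn   [P ::= h n]

P⇒hPn⇒hhPnn⇒hhhPnnn⇒hhhhPnnnn⇒hhhhhPnnnnn⇒hhhhhhPnnnnnn⇒hhhhhhhPnnnnnnn⇒hhhhhhhhnnnnnnnn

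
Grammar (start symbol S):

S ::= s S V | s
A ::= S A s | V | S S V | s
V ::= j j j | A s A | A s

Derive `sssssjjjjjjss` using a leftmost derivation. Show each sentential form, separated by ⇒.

S ⇒ sSV   [S ::= s S V]
sSV ⇒ ssV   [S ::= s]
ssV ⇒ ssAsA   [V ::= A s A]
ssAsA ⇒ ssSSVsA   [A ::= S S V]
ssSSVsA ⇒ sssSVsA   [S ::= s]
sssSVsA ⇒ ssssSVVsA   [S ::= s S V]
ssssSVVsA ⇒ sssssVVsA   [S ::= s]
sssssVVsA ⇒ sssssjjjVsA   [V ::= j j j]
sssssjjjVsA ⇒ sssssjjjjjjsA   [V ::= j j j]
sssssjjjjjjsA ⇒ sssssjjjjjjss   [A ::= s]

S ⇒ sSV ⇒ ssV ⇒ ssAsA ⇒ ssSSVsA ⇒ sssSVsA ⇒ ssssSVVsA ⇒ sssssVVsA ⇒ sssssjjjVsA ⇒ sssssjjjjjjsA ⇒ sssssjjjjjjss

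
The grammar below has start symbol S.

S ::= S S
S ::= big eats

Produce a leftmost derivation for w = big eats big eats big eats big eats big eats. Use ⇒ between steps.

S ⇒ S S   [S ::= S S]
S S ⇒ S S S   [S ::= S S]
S S S ⇒ S S S S   [S ::= S S]
S S S S ⇒ S S S S S   [S ::= S S]
S S S S S ⇒ big eats S S S S   [S ::= big eats]
big eats S S S S ⇒ big eats big eats S S S   [S ::= big eats]
big eats big eats S S S ⇒ big eats big eats big eats S S   [S ::= big eats]
big eats big eats big eats S S ⇒ big eats big eats big eats big eats S   [S ::= big eats]
big eats big eats big eats big eats S ⇒ big eats big eats big eats big eats big eats   [S ::= big eats]

S ⇒ S S ⇒ S S S ⇒ S S S S ⇒ S S S S S ⇒ big eats S S S S ⇒ big eats big eats S S S ⇒ big eats big eats big eats S S ⇒ big eats big eats big eats big eats S ⇒ big eats big eats big eats big eats big eats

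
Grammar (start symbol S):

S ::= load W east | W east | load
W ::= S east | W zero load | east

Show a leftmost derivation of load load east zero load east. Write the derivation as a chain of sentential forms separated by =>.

S => load W east => load W zero load east => load S east zero load east => load load east zero load east

S => load W east   [S ::= load W east]
load W east => load W zero load east   [W ::= W zero load]
load W zero load east => load S east zero load east   [W ::= S east]
load S east zero load east => load load east zero load east   [S ::= load]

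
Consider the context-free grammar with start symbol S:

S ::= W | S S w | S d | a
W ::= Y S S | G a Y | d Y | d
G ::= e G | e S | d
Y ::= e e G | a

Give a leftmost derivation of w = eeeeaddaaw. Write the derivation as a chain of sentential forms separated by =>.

S=>SSw=>WSw=>YSSSw=>eeGSSSw=>eeeGSSSw=>eeeeSSSSw=>eeeeSdSSSw=>eeeeadSSSw=>eeeeadWSSw=>eeeeaddSSw=>eeeeaddaSw=>eeeeaddaaw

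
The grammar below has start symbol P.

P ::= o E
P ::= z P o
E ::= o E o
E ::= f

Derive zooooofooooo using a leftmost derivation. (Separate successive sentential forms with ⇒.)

P ⇒ zPo   [P ::= z P o]
zPo ⇒ zoEo   [P ::= o E]
zoEo ⇒ zooEoo   [E ::= o E o]
zooEoo ⇒ zoooEooo   [E ::= o E o]
zoooEooo ⇒ zooooEoooo   [E ::= o E o]
zooooEoooo ⇒ zoooooEooooo   [E ::= o E o]
zoooooEooooo ⇒ zooooofooooo   [E ::= f]

P ⇒ zPo ⇒ zoEo ⇒ zooEoo ⇒ zoooEooo ⇒ zooooEoooo ⇒ zoooooEooooo ⇒ zooooofooooo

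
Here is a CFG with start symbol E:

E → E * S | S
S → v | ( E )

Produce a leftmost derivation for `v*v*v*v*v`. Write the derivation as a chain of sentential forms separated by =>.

E=>E*S=>E*S*S=>E*S*S*S=>E*S*S*S*S=>S*S*S*S*S=>v*S*S*S*S=>v*v*S*S*S=>v*v*v*S*S=>v*v*v*v*S=>v*v*v*v*v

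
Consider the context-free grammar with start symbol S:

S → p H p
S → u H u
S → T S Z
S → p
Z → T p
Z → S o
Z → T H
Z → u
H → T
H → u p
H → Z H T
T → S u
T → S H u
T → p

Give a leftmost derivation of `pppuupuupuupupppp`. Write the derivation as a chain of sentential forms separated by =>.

S => pHp   [S → p H p]
pHp => pZHTp   [H → Z H T]
pZHTp => pTpHTp   [Z → T p]
pTpHTp => pppHTp   [T → p]
pppHTp => pppZHTTp   [H → Z H T]
pppZHTTp => pppTHHTTp   [Z → T H]
pppTHHTTp => pppSHuHHTTp   [T → S H u]
pppSHuHHTTp => pppuHuHuHHTTp   [S → u H u]
pppuHuHuHHTTp => pppuupuHuHHTTp   [H → u p]
pppuupuHuHHTTp => pppuupuupuHHTTp   [H → u p]
pppuupuupuHHTTp => pppuupuupuupHTTp   [H → u p]
pppuupuupuupHTTp => pppuupuupuupupTTp   [H → u p]
pppuupuupuupupTTp => pppuupuupuupuppTp   [T → p]
pppuupuupuupuppTp => pppuupuupuupupppp   [T → p]

S => pHp => pZHTp => pTpHTp => pppHTp => pppZHTTp => pppTHHTTp => pppSHuHHTTp => pppuHuHuHHTTp => pppuupuHuHHTTp => pppuupuupuHHTTp => pppuupuupuupHTTp => pppuupuupuupupTTp => pppuupuupuupuppTp => pppuupuupuupupppp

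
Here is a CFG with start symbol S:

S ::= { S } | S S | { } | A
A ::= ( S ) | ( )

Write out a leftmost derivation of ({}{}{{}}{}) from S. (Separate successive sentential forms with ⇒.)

S ⇒ A   [S ::= A]
A ⇒ (S)   [A ::= ( S )]
(S) ⇒ (SS)   [S ::= S S]
(SS) ⇒ ({}S)   [S ::= { }]
({}S) ⇒ ({}SS)   [S ::= S S]
({}SS) ⇒ ({}SSS)   [S ::= S S]
({}SSS) ⇒ ({}{}SS)   [S ::= { }]
({}{}SS) ⇒ ({}{}{S}S)   [S ::= { S }]
({}{}{S}S) ⇒ ({}{}{{}}S)   [S ::= { }]
({}{}{{}}S) ⇒ ({}{}{{}}{})   [S ::= { }]

S ⇒ A ⇒ (S) ⇒ (SS) ⇒ ({}S) ⇒ ({}SS) ⇒ ({}SSS) ⇒ ({}{}SS) ⇒ ({}{}{S}S) ⇒ ({}{}{{}}S) ⇒ ({}{}{{}}{})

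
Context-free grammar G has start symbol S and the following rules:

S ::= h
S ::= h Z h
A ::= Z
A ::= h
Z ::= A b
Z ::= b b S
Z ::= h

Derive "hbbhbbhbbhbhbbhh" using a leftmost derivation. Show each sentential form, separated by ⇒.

S⇒hZh⇒hbbSh⇒hbbhZhh⇒hbbhAbhh⇒hbbhZbhh⇒hbbhAbbhh⇒hbbhZbbhh⇒hbbhbbSbbhh⇒hbbhbbhZhbbhh⇒hbbhbbhAbhbbhh⇒hbbhbbhZbhbbhh⇒hbbhbbhbbSbhbbhh⇒hbbhbbhbbhbhbbhh

S ⇒ hZh   [S ::= h Z h]
hZh ⇒ hbbSh   [Z ::= b b S]
hbbSh ⇒ hbbhZhh   [S ::= h Z h]
hbbhZhh ⇒ hbbhAbhh   [Z ::= A b]
hbbhAbhh ⇒ hbbhZbhh   [A ::= Z]
hbbhZbhh ⇒ hbbhAbbhh   [Z ::= A b]
hbbhAbbhh ⇒ hbbhZbbhh   [A ::= Z]
hbbhZbbhh ⇒ hbbhbbSbbhh   [Z ::= b b S]
hbbhbbSbbhh ⇒ hbbhbbhZhbbhh   [S ::= h Z h]
hbbhbbhZhbbhh ⇒ hbbhbbhAbhbbhh   [Z ::= A b]
hbbhbbhAbhbbhh ⇒ hbbhbbhZbhbbhh   [A ::= Z]
hbbhbbhZbhbbhh ⇒ hbbhbbhbbSbhbbhh   [Z ::= b b S]
hbbhbbhbbSbhbbhh ⇒ hbbhbbhbbhbhbbhh   [S ::= h]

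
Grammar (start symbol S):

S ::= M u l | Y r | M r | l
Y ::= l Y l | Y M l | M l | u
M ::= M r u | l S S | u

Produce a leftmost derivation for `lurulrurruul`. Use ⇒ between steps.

S ⇒ Mul   [S ::= M u l]
Mul ⇒ Mruul   [M ::= M r u]
Mruul ⇒ lSSruul   [M ::= l S S]
lSSruul ⇒ lYrSruul   [S ::= Y r]
lYrSruul ⇒ lMlrSruul   [Y ::= M l]
lMlrSruul ⇒ lMrulrSruul   [M ::= M r u]
lMrulrSruul ⇒ lurulrSruul   [M ::= u]
lurulrSruul ⇒ lurulrYrruul   [S ::= Y r]
lurulrYrruul ⇒ lurulrurruul   [Y ::= u]

S ⇒ Mul ⇒ Mruul ⇒ lSSruul ⇒ lYrSruul ⇒ lMlrSruul ⇒ lMrulrSruul ⇒ lurulrSruul ⇒ lurulrYrruul ⇒ lurulrurruul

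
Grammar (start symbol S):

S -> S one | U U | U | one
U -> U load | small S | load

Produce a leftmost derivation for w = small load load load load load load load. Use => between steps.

S => U U => U load U => U load load U => small S load load U => small U U load load U => small load U load load U => small load U load load load U => small load load load load load U => small load load load load load U load => small load load load load load load load

S => U U   [S -> U U]
U U => U load U   [U -> U load]
U load U => U load load U   [U -> U load]
U load load U => small S load load U   [U -> small S]
small S load load U => small U U load load U   [S -> U U]
small U U load load U => small load U load load U   [U -> load]
small load U load load U => small load U load load load U   [U -> U load]
small load U load load load U => small load load load load load U   [U -> load]
small load load load load load U => small load load load load load U load   [U -> U load]
small load load load load load U load => small load load load load load load load   [U -> load]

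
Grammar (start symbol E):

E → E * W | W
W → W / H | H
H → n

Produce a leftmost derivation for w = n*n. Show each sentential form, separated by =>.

E => E*W   [E → E * W]
E*W => W*W   [E → W]
W*W => H*W   [W → H]
H*W => n*W   [H → n]
n*W => n*H   [W → H]
n*H => n*n   [H → n]

E=>E*W=>W*W=>H*W=>n*W=>n*H=>n*n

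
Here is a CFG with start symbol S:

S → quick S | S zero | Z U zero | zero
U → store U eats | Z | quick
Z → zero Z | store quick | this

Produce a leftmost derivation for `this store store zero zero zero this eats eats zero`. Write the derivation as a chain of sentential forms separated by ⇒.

S ⇒ Z U zero   [S → Z U zero]
Z U zero ⇒ this U zero   [Z → this]
this U zero ⇒ this store U eats zero   [U → store U eats]
this store U eats zero ⇒ this store store U eats eats zero   [U → store U eats]
this store store U eats eats zero ⇒ this store store Z eats eats zero   [U → Z]
this store store Z eats eats zero ⇒ this store store zero Z eats eats zero   [Z → zero Z]
this store store zero Z eats eats zero ⇒ this store store zero zero Z eats eats zero   [Z → zero Z]
this store store zero zero Z eats eats zero ⇒ this store store zero zero zero Z eats eats zero   [Z → zero Z]
this store store zero zero zero Z eats eats zero ⇒ this store store zero zero zero this eats eats zero   [Z → this]

S ⇒ Z U zero ⇒ this U zero ⇒ this store U eats zero ⇒ this store store U eats eats zero ⇒ this store store Z eats eats zero ⇒ this store store zero Z eats eats zero ⇒ this store store zero zero Z eats eats zero ⇒ this store store zero zero zero Z eats eats zero ⇒ this store store zero zero zero this eats eats zero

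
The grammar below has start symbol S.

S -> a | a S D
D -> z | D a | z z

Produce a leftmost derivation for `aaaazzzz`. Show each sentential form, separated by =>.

S => aSD   [S -> a S D]
aSD => aaSDD   [S -> a S D]
aaSDD => aaaSDDD   [S -> a S D]
aaaSDDD => aaaaDDD   [S -> a]
aaaaDDD => aaaazDD   [D -> z]
aaaazDD => aaaazzzD   [D -> z z]
aaaazzzD => aaaazzzz   [D -> z]

S => aSD => aaSDD => aaaSDDD => aaaaDDD => aaaazDD => aaaazzzD => aaaazzzz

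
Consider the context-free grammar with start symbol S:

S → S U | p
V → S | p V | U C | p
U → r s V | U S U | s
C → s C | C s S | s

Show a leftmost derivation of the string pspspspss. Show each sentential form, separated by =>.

S => SU => SUU => pUU => pUSUU => pUSUSUU => pUSUSUSUU => psSUSUSUU => pspUSUSUU => pspsSUSUU => pspspUSUU => pspspsSUU => pspspspUU => pspspspsU => pspspspss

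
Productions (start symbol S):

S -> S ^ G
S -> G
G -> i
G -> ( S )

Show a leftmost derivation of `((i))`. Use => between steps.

S=>G=>(S)=>(G)=>((S))=>((G))=>((i))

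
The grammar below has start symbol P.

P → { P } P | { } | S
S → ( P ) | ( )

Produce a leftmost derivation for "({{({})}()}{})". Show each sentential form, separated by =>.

P=>S=>(P)=>({P}P)=>({{P}P}P)=>({{S}P}P)=>({{(P)}P}P)=>({{({})}P}P)=>({{({})}S}P)=>({{({})}()}P)=>({{({})}()}{})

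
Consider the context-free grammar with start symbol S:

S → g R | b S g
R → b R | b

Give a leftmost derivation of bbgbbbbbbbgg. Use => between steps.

S => bSg => bbSgg => bbgRgg => bbgbRgg => bbgbbRgg => bbgbbbRgg => bbgbbbbRgg => bbgbbbbbRgg => bbgbbbbbbRgg => bbgbbbbbbbgg

S => bSg   [S → b S g]
bSg => bbSgg   [S → b S g]
bbSgg => bbgRgg   [S → g R]
bbgRgg => bbgbRgg   [R → b R]
bbgbRgg => bbgbbRgg   [R → b R]
bbgbbRgg => bbgbbbRgg   [R → b R]
bbgbbbRgg => bbgbbbbRgg   [R → b R]
bbgbbbbRgg => bbgbbbbbRgg   [R → b R]
bbgbbbbbRgg => bbgbbbbbbRgg   [R → b R]
bbgbbbbbbRgg => bbgbbbbbbbgg   [R → b]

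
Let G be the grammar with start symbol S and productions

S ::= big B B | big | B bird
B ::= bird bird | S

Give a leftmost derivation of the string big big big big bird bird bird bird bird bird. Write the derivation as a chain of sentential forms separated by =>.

S => big B B   [S ::= big B B]
big B B => big S B   [B ::= S]
big S B => big big B   [S ::= big]
big big B => big big S   [B ::= S]
big big S => big big big B B   [S ::= big B B]
big big big B B => big big big S B   [B ::= S]
big big big S B => big big big big B B B   [S ::= big B B]
big big big big B B B => big big big big bird bird B B   [B ::= bird bird]
big big big big bird bird B B => big big big big bird bird bird bird B   [B ::= bird bird]
big big big big bird bird bird bird B => big big big big bird bird bird bird bird bird   [B ::= bird bird]

S => big B B => big S B => big big B => big big S => big big big B B => big big big S B => big big big big B B B => big big big big bird bird B B => big big big big bird bird bird bird B => big big big big bird bird bird bird bird bird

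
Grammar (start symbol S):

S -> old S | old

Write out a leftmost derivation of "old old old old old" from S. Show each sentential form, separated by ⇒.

S ⇒ old S ⇒ old old S ⇒ old old old S ⇒ old old old old S ⇒ old old old old old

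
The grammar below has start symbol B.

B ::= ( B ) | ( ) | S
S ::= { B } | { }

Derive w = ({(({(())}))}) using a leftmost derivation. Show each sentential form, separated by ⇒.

B ⇒ (B)   [B ::= ( B )]
(B) ⇒ (S)   [B ::= S]
(S) ⇒ ({B})   [S ::= { B }]
({B}) ⇒ ({(B)})   [B ::= ( B )]
({(B)}) ⇒ ({((B))})   [B ::= ( B )]
({((B))}) ⇒ ({((S))})   [B ::= S]
({((S))}) ⇒ ({(({B}))})   [S ::= { B }]
({(({B}))}) ⇒ ({(({(B)}))})   [B ::= ( B )]
({(({(B)}))}) ⇒ ({(({(())}))})   [B ::= ( )]

B ⇒ (B) ⇒ (S) ⇒ ({B}) ⇒ ({(B)}) ⇒ ({((B))}) ⇒ ({((S))}) ⇒ ({(({B}))}) ⇒ ({(({(B)}))}) ⇒ ({(({(())}))})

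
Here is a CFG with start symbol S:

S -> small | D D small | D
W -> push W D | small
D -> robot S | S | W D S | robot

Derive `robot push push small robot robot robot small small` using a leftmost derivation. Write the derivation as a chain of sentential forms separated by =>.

S => D D small => robot D small => robot W D S small => robot push W D D S small => robot push push W D D D S small => robot push push small D D D S small => robot push push small robot D D S small => robot push push small robot robot D S small => robot push push small robot robot robot S small => robot push push small robot robot robot small small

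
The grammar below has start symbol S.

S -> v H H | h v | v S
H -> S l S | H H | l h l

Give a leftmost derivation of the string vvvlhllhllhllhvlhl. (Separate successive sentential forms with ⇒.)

S ⇒ vS ⇒ vvHH ⇒ vvSlSH ⇒ vvvHHlSH ⇒ vvvHHHlSH ⇒ vvvlhlHHlSH ⇒ vvvlhllhlHlSH ⇒ vvvlhllhllhllSH ⇒ vvvlhllhllhllhvH ⇒ vvvlhllhllhllhvlhl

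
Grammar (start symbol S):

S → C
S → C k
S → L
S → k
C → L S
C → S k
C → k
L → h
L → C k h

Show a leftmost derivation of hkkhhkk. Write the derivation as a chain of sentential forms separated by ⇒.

S ⇒ C ⇒ LS ⇒ CkhS ⇒ SkkhS ⇒ LkkhS ⇒ hkkhS ⇒ hkkhCk ⇒ hkkhLSk ⇒ hkkhhSk ⇒ hkkhhkk

S ⇒ C   [S → C]
C ⇒ LS   [C → L S]
LS ⇒ CkhS   [L → C k h]
CkhS ⇒ SkkhS   [C → S k]
SkkhS ⇒ LkkhS   [S → L]
LkkhS ⇒ hkkhS   [L → h]
hkkhS ⇒ hkkhCk   [S → C k]
hkkhCk ⇒ hkkhLSk   [C → L S]
hkkhLSk ⇒ hkkhhSk   [L → h]
hkkhhSk ⇒ hkkhhkk   [S → k]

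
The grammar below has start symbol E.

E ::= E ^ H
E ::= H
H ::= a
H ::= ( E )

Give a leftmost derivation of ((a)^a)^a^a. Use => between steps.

E => E^H   [E ::= E ^ H]
E^H => E^H^H   [E ::= E ^ H]
E^H^H => H^H^H   [E ::= H]
H^H^H => (E)^H^H   [H ::= ( E )]
(E)^H^H => (E^H)^H^H   [E ::= E ^ H]
(E^H)^H^H => (H^H)^H^H   [E ::= H]
(H^H)^H^H => ((E)^H)^H^H   [H ::= ( E )]
((E)^H)^H^H => ((H)^H)^H^H   [E ::= H]
((H)^H)^H^H => ((a)^H)^H^H   [H ::= a]
((a)^H)^H^H => ((a)^a)^H^H   [H ::= a]
((a)^a)^H^H => ((a)^a)^a^H   [H ::= a]
((a)^a)^a^H => ((a)^a)^a^a   [H ::= a]

E=>E^H=>E^H^H=>H^H^H=>(E)^H^H=>(E^H)^H^H=>(H^H)^H^H=>((E)^H)^H^H=>((H)^H)^H^H=>((a)^H)^H^H=>((a)^a)^H^H=>((a)^a)^a^H=>((a)^a)^a^a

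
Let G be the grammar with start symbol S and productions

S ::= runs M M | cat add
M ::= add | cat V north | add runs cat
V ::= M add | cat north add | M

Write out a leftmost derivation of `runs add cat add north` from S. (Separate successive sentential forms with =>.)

S => runs M M   [S ::= runs M M]
runs M M => runs add M   [M ::= add]
runs add M => runs add cat V north   [M ::= cat V north]
runs add cat V north => runs add cat M north   [V ::= M]
runs add cat M north => runs add cat add north   [M ::= add]

S => runs M M => runs add M => runs add cat V north => runs add cat M north => runs add cat add north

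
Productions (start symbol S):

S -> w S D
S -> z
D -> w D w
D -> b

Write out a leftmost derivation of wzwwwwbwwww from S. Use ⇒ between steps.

S⇒wSD⇒wzD⇒wzwDw⇒wzwwDww⇒wzwwwDwww⇒wzwwwwDwwww⇒wzwwwwbwwww

S ⇒ wSD   [S -> w S D]
wSD ⇒ wzD   [S -> z]
wzD ⇒ wzwDw   [D -> w D w]
wzwDw ⇒ wzwwDww   [D -> w D w]
wzwwDww ⇒ wzwwwDwww   [D -> w D w]
wzwwwDwww ⇒ wzwwwwDwwww   [D -> w D w]
wzwwwwDwwww ⇒ wzwwwwbwwww   [D -> b]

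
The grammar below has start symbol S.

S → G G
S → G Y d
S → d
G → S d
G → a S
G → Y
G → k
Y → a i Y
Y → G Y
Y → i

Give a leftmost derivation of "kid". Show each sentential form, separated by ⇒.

S ⇒ GYd   [S → G Y d]
GYd ⇒ kYd   [G → k]
kYd ⇒ kid   [Y → i]

S⇒GYd⇒kYd⇒kid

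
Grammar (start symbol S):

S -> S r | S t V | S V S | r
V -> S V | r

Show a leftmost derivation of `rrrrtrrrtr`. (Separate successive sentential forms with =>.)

S => StV   [S -> S t V]
StV => SVStV   [S -> S V S]
SVStV => StVVStV   [S -> S t V]
StVVStV => SVStVVStV   [S -> S V S]
SVStVVStV => SrVStVVStV   [S -> S r]
SrVStVVStV => rrVStVVStV   [S -> r]
rrVStVVStV => rrrStVVStV   [V -> r]
rrrStVVStV => rrrrtVVStV   [S -> r]
rrrrtVVStV => rrrrtrVStV   [V -> r]
rrrrtrVStV => rrrrtrrStV   [V -> r]
rrrrtrrStV => rrrrtrrrtV   [S -> r]
rrrrtrrrtV => rrrrtrrrtr   [V -> r]

S => StV => SVStV => StVVStV => SVStVVStV => SrVStVVStV => rrVStVVStV => rrrStVVStV => rrrrtVVStV => rrrrtrVStV => rrrrtrrStV => rrrrtrrrtV => rrrrtrrrtr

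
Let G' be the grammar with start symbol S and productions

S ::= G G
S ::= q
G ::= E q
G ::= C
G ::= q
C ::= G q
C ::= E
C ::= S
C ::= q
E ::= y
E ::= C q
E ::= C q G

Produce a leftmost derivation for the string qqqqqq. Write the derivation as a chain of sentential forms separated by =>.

S=>GG=>CG=>GqG=>CqG=>GqqG=>EqqqG=>CqqqqG=>qqqqqG=>qqqqqq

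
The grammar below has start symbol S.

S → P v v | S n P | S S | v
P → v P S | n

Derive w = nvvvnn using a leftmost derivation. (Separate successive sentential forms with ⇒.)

S ⇒ SnP ⇒ SSnP ⇒ PvvSnP ⇒ nvvSnP ⇒ nvvvnP ⇒ nvvvnn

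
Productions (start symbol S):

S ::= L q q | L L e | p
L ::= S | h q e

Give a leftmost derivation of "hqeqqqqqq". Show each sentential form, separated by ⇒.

S ⇒ Lqq   [S ::= L q q]
Lqq ⇒ Sqq   [L ::= S]
Sqq ⇒ Lqqqq   [S ::= L q q]
Lqqqq ⇒ Sqqqq   [L ::= S]
Sqqqq ⇒ Lqqqqqq   [S ::= L q q]
Lqqqqqq ⇒ hqeqqqqqq   [L ::= h q e]

S⇒Lqq⇒Sqq⇒Lqqqq⇒Sqqqq⇒Lqqqqqq⇒hqeqqqqqq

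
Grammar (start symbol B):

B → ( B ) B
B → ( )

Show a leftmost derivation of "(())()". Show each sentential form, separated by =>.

B=>(B)B=>(())B=>(())()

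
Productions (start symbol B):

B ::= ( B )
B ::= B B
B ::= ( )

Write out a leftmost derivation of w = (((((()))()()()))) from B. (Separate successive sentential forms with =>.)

B => (B) => ((B)) => (((B))) => (((BB))) => (((BBB))) => (((BBBB))) => ((((B)BBB))) => (((((B))BBB))) => (((((()))BBB))) => (((((()))()BB))) => (((((()))()()B))) => (((((()))()()())))

B => (B)   [B ::= ( B )]
(B) => ((B))   [B ::= ( B )]
((B)) => (((B)))   [B ::= ( B )]
(((B))) => (((BB)))   [B ::= B B]
(((BB))) => (((BBB)))   [B ::= B B]
(((BBB))) => (((BBBB)))   [B ::= B B]
(((BBBB))) => ((((B)BBB)))   [B ::= ( B )]
((((B)BBB))) => (((((B))BBB)))   [B ::= ( B )]
(((((B))BBB))) => (((((()))BBB)))   [B ::= ( )]
(((((()))BBB))) => (((((()))()BB)))   [B ::= ( )]
(((((()))()BB))) => (((((()))()()B)))   [B ::= ( )]
(((((()))()()B))) => (((((()))()()())))   [B ::= ( )]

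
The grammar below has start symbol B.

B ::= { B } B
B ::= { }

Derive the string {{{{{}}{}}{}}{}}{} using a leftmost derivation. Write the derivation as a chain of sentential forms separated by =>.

B => {B}B   [B ::= { B } B]
{B}B => {{B}B}B   [B ::= { B } B]
{{B}B}B => {{{B}B}B}B   [B ::= { B } B]
{{{B}B}B}B => {{{{B}B}B}B}B   [B ::= { B } B]
{{{{B}B}B}B}B => {{{{{}}B}B}B}B   [B ::= { }]
{{{{{}}B}B}B}B => {{{{{}}{}}B}B}B   [B ::= { }]
{{{{{}}{}}B}B}B => {{{{{}}{}}{}}B}B   [B ::= { }]
{{{{{}}{}}{}}B}B => {{{{{}}{}}{}}{}}B   [B ::= { }]
{{{{{}}{}}{}}{}}B => {{{{{}}{}}{}}{}}{}   [B ::= { }]

B => {B}B => {{B}B}B => {{{B}B}B}B => {{{{B}B}B}B}B => {{{{{}}B}B}B}B => {{{{{}}{}}B}B}B => {{{{{}}{}}{}}B}B => {{{{{}}{}}{}}{}}B => {{{{{}}{}}{}}{}}{}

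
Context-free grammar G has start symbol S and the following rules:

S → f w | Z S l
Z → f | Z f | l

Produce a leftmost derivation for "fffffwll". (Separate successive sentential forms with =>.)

S => ZSl   [S → Z S l]
ZSl => ZfSl   [Z → Z f]
ZfSl => ZffSl   [Z → Z f]
ZffSl => fffSl   [Z → f]
fffSl => fffZSll   [S → Z S l]
fffZSll => ffffSll   [Z → f]
ffffSll => fffffwll   [S → f w]

S => ZSl => ZfSl => ZffSl => fffSl => fffZSll => ffffSll => fffffwll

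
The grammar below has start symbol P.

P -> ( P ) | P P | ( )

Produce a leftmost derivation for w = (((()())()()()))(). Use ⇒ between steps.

P ⇒ PP ⇒ (P)P ⇒ ((P))P ⇒ ((PP))P ⇒ ((PPP))P ⇒ ((PPPP))P ⇒ (((P)PPP))P ⇒ (((PP)PPP))P ⇒ (((()P)PPP))P ⇒ (((()())PPP))P ⇒ (((()())()PP))P ⇒ (((()())()()P))P ⇒ (((()())()()()))P ⇒ (((()())()()()))()

P ⇒ PP   [P -> P P]
PP ⇒ (P)P   [P -> ( P )]
(P)P ⇒ ((P))P   [P -> ( P )]
((P))P ⇒ ((PP))P   [P -> P P]
((PP))P ⇒ ((PPP))P   [P -> P P]
((PPP))P ⇒ ((PPPP))P   [P -> P P]
((PPPP))P ⇒ (((P)PPP))P   [P -> ( P )]
(((P)PPP))P ⇒ (((PP)PPP))P   [P -> P P]
(((PP)PPP))P ⇒ (((()P)PPP))P   [P -> ( )]
(((()P)PPP))P ⇒ (((()())PPP))P   [P -> ( )]
(((()())PPP))P ⇒ (((()())()PP))P   [P -> ( )]
(((()())()PP))P ⇒ (((()())()()P))P   [P -> ( )]
(((()())()()P))P ⇒ (((()())()()()))P   [P -> ( )]
(((()())()()()))P ⇒ (((()())()()()))()   [P -> ( )]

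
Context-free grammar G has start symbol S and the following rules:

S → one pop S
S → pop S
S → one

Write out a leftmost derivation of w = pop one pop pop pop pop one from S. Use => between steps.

S => pop S => pop one pop S => pop one pop pop S => pop one pop pop pop S => pop one pop pop pop pop S => pop one pop pop pop pop one

S => pop S   [S → pop S]
pop S => pop one pop S   [S → one pop S]
pop one pop S => pop one pop pop S   [S → pop S]
pop one pop pop S => pop one pop pop pop S   [S → pop S]
pop one pop pop pop S => pop one pop pop pop pop S   [S → pop S]
pop one pop pop pop pop S => pop one pop pop pop pop one   [S → one]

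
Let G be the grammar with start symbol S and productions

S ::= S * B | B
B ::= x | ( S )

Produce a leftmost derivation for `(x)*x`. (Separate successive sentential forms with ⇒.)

S ⇒ S*B ⇒ B*B ⇒ (S)*B ⇒ (B)*B ⇒ (x)*B ⇒ (x)*x

S ⇒ S*B   [S ::= S * B]
S*B ⇒ B*B   [S ::= B]
B*B ⇒ (S)*B   [B ::= ( S )]
(S)*B ⇒ (B)*B   [S ::= B]
(B)*B ⇒ (x)*B   [B ::= x]
(x)*B ⇒ (x)*x   [B ::= x]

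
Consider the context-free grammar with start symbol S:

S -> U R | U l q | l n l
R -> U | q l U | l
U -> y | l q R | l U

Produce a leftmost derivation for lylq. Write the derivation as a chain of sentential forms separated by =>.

S => Ulq => lUlq => lylq

S => Ulq   [S -> U l q]
Ulq => lUlq   [U -> l U]
lUlq => lylq   [U -> y]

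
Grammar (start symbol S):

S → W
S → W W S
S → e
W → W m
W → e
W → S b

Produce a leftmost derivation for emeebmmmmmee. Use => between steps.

S => WWS => WmWS => WmmWS => WmmmWS => WmmmmWS => WmmmmmWS => SbmmmmmWS => WWSbmmmmmWS => WmWSbmmmmmWS => emWSbmmmmmWS => emeSbmmmmmWS => emeebmmmmmWS => emeebmmmmmeS => emeebmmmmmee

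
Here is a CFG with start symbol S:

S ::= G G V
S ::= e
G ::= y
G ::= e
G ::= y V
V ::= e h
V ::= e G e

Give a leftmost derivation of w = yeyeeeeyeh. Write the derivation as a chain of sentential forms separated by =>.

S => GGV => yVGV => yeGeGV => yeyVeGV => yeyeGeeGV => yeyeeeeGV => yeyeeeeyV => yeyeeeeyeh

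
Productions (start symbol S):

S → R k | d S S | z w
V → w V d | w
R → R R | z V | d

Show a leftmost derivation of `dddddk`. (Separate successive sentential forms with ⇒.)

S ⇒ Rk ⇒ RRk ⇒ RRRk ⇒ RRRRk ⇒ RRRRRk ⇒ dRRRRk ⇒ ddRRRk ⇒ dddRRk ⇒ ddddRk ⇒ dddddk

S ⇒ Rk   [S → R k]
Rk ⇒ RRk   [R → R R]
RRk ⇒ RRRk   [R → R R]
RRRk ⇒ RRRRk   [R → R R]
RRRRk ⇒ RRRRRk   [R → R R]
RRRRRk ⇒ dRRRRk   [R → d]
dRRRRk ⇒ ddRRRk   [R → d]
ddRRRk ⇒ dddRRk   [R → d]
dddRRk ⇒ ddddRk   [R → d]
ddddRk ⇒ dddddk   [R → d]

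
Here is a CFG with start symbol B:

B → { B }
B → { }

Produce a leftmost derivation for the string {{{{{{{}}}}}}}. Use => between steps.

B => {B} => {{B}} => {{{B}}} => {{{{B}}}} => {{{{{B}}}}} => {{{{{{B}}}}}} => {{{{{{{}}}}}}}

B => {B}   [B → { B }]
{B} => {{B}}   [B → { B }]
{{B}} => {{{B}}}   [B → { B }]
{{{B}}} => {{{{B}}}}   [B → { B }]
{{{{B}}}} => {{{{{B}}}}}   [B → { B }]
{{{{{B}}}}} => {{{{{{B}}}}}}   [B → { B }]
{{{{{{B}}}}}} => {{{{{{{}}}}}}}   [B → { }]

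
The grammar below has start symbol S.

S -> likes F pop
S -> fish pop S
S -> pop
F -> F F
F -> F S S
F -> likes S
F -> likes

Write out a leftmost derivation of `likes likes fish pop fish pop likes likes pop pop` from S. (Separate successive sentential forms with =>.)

S => likes F pop => likes likes S pop => likes likes fish pop S pop => likes likes fish pop fish pop S pop => likes likes fish pop fish pop likes F pop pop => likes likes fish pop fish pop likes likes pop pop

S => likes F pop   [S -> likes F pop]
likes F pop => likes likes S pop   [F -> likes S]
likes likes S pop => likes likes fish pop S pop   [S -> fish pop S]
likes likes fish pop S pop => likes likes fish pop fish pop S pop   [S -> fish pop S]
likes likes fish pop fish pop S pop => likes likes fish pop fish pop likes F pop pop   [S -> likes F pop]
likes likes fish pop fish pop likes F pop pop => likes likes fish pop fish pop likes likes pop pop   [F -> likes]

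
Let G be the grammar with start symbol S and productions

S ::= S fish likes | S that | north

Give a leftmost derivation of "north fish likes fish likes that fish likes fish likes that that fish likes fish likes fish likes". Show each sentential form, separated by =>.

S => S fish likes => S fish likes fish likes => S fish likes fish likes fish likes => S that fish likes fish likes fish likes => S that that fish likes fish likes fish likes => S fish likes that that fish likes fish likes fish likes => S fish likes fish likes that that fish likes fish likes fish likes => S that fish likes fish likes that that fish likes fish likes fish likes => S fish likes that fish likes fish likes that that fish likes fish likes fish likes => S fish likes fish likes that fish likes fish likes that that fish likes fish likes fish likes => north fish likes fish likes that fish likes fish likes that that fish likes fish likes fish likes

S => S fish likes   [S ::= S fish likes]
S fish likes => S fish likes fish likes   [S ::= S fish likes]
S fish likes fish likes => S fish likes fish likes fish likes   [S ::= S fish likes]
S fish likes fish likes fish likes => S that fish likes fish likes fish likes   [S ::= S that]
S that fish likes fish likes fish likes => S that that fish likes fish likes fish likes   [S ::= S that]
S that that fish likes fish likes fish likes => S fish likes that that fish likes fish likes fish likes   [S ::= S fish likes]
S fish likes that that fish likes fish likes fish likes => S fish likes fish likes that that fish likes fish likes fish likes   [S ::= S fish likes]
S fish likes fish likes that that fish likes fish likes fish likes => S that fish likes fish likes that that fish likes fish likes fish likes   [S ::= S that]
S that fish likes fish likes that that fish likes fish likes fish likes => S fish likes that fish likes fish likes that that fish likes fish likes fish likes   [S ::= S fish likes]
S fish likes that fish likes fish likes that that fish likes fish likes fish likes => S fish likes fish likes that fish likes fish likes that that fish likes fish likes fish likes   [S ::= S fish likes]
S fish likes fish likes that fish likes fish likes that that fish likes fish likes fish likes => north fish likes fish likes that fish likes fish likes that that fish likes fish likes fish likes   [S ::= north]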